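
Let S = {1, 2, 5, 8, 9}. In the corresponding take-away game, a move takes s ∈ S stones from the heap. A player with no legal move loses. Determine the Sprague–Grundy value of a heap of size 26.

0

n :  0  1  2  3  4  5  6  7  8  9 10 11 12 13 14 15 16 17 18 19 20 21 22 23 24 25 26
G :  0  1  2  0  1  2  0  1  2  3  0  1  2  0  1  2  0  1  2  3  0  1  2  0  1  2  0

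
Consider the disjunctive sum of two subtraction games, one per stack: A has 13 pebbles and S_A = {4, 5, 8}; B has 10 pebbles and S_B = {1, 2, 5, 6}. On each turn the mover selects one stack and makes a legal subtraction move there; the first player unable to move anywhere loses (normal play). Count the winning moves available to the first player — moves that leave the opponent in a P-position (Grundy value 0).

0

Stack A, S = {4, 5, 8}:
G(0) = 0
G(1) = mex{} = 0
G(2) = mex{} = 0
G(3) = mex{} = 0
G(4) = mex{0} = 1
G(5) = mex{0,0} = 1
G(6) = mex{0,0} = 1
G(7) = mex{0,0} = 1
G(8) = mex{1,0,0} = 2
G(9) = mex{1,1,0} = 2
G(10) = mex{1,1,0} = 2
G(11) = mex{1,1,0} = 2
G(12) = mex{2,1,1} = 0
G(13) = mex{2,2,1} = 0
G_A(13) = 0.
Stack B, S = {1, 2, 5, 6}:
n :  0  1  2  3  4  5  6  7  8  9 10
G :  0  1  2  0  1  2  3  0  1  2  0
G_B(10) = 0.
Combined Grundy value = 0 ⊕ 0 = 0.
A winning move leaves total XOR = 0, i.e. changes one component's Grundy value g to g ⊕ X where X is the current total.
Stack A: target g' = 0⊕0 = 0, but every legal move changes the Grundy value (mex property), so 0 moves.
Stack B: target g' = 0⊕0 = 0, but every legal move changes the Grundy value (mex property), so 0 moves.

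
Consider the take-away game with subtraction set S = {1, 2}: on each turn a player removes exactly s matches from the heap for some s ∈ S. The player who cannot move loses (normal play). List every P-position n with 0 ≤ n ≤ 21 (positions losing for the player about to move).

G(0) = 0
G(1) = mex{0} = 1
G(2) = mex{1,0} = 2
G(3) = mex{2,1} = 0
G(4) = mex{0,2} = 1
G(5) = mex{1,0} = 2
G(6) = mex{2,1} = 0
G(7) = mex{0,2} = 1
G(8) = mex{1,0} = 2
G(9) = mex{2,1} = 0
G(10) = mex{0,2} = 1
G(11) = mex{1,0} = 2
G(12) = mex{2,1} = 0
G(13) = mex{0,2} = 1
G(14) = mex{1,0} = 2
G(15) = mex{2,1} = 0
G(16) = mex{0,2} = 1
G(17) = mex{1,0} = 2
G(18) = mex{2,1} = 0
G(19) = mex{0,2} = 1
G(20) = mex{1,0} = 2
G(21) = mex{2,1} = 0
P-positions are exactly the n with G(n) = 0.

0, 3, 6, 9, 12, 15, 18, 21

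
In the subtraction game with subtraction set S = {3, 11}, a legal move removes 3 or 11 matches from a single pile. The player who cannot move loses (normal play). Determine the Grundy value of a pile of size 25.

G(0) = 0
G(1) = mex{} = 0
G(2) = mex{} = 0
G(3) = mex{0} = 1
G(4) = mex{0} = 1
G(5) = mex{0} = 1
G(6) = mex{1} = 0
G(7) = mex{1} = 0
G(8) = mex{1} = 0
G(9) = mex{0} = 1
G(10) = mex{0} = 1
G(11) = mex{0,0} = 1
G(12) = mex{1,0} = 2
G(13) = mex{1,0} = 2
G(14) = mex{1,1} = 0
G(15) = mex{2,1} = 0
G(16) = mex{2,1} = 0
G(17) = mex{0,0} = 1
G(18) = mex{0,0} = 1
G(19) = mex{0,0} = 1
G(20) = mex{1,1} = 0
G(21) = mex{1,1} = 0
G(22) = mex{1,1} = 0
G(23) = mex{0,2} = 1
G(24) = mex{0,2} = 1
G(25) = mex{0,0} = 1

1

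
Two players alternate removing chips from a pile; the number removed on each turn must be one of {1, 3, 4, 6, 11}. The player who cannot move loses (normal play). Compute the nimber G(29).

G(0) = 0
G(1) = mex{0} = 1
G(2) = mex{1} = 0
G(3) = mex{0,0} = 1
G(4) = mex{1,1,0} = 2
G(5) = mex{2,0,1} = 3
G(6) = mex{3,1,0,0} = 2
G(7) = mex{2,2,1,1} = 0
G(8) = mex{0,3,2,0} = 1
G(9) = mex{1,2,3,1} = 0
G(10) = mex{0,0,2,2} = 1
G(11) = mex{1,1,0,3,0} = 2
G(12) = mex{2,0,1,2,1} = 3
G(13) = mex{3,1,0,0,0} = 2
G(14) = mex{2,2,1,1,1} = 0
G(15) = mex{0,3,2,0,2} = 1
G(16) = mex{1,2,3,1,3} = 0
G(17) = mex{0,0,2,2,2} = 1
G(18) = mex{1,1,0,3,0} = 2
G(19) = mex{2,0,1,2,1} = 3
G(20) = mex{3,1,0,0,0} = 2
G(21) = mex{2,2,1,1,1} = 0
G(22) = mex{0,3,2,0,2} = 1
G(23) = mex{1,2,3,1,3} = 0
G(24) = mex{0,0,2,2,2} = 1
G(25) = mex{1,1,0,3,0} = 2
G(26) = mex{2,0,1,2,1} = 3
G(27) = mex{3,1,0,0,0} = 2
G(28) = mex{2,2,1,1,1} = 0
G(29) = mex{0,3,2,0,2} = 1

1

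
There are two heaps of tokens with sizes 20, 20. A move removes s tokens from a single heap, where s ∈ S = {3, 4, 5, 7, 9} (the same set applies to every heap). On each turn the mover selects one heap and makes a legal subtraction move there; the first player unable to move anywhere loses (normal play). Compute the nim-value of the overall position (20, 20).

All heaps use S = {3, 4, 5, 7, 9}:
G(0) = 0
G(1) = mex{} = 0
G(2) = mex{} = 0
G(3) = mex{0} = 1
G(4) = mex{0,0} = 1
G(5) = mex{0,0,0} = 1
G(6) = mex{1,0,0} = 2
G(7) = mex{1,1,0,0} = 2
G(8) = mex{1,1,1,0} = 2
G(9) = mex{2,1,1,0,0} = 3
G(10) = mex{2,2,1,1,0} = 3
G(11) = mex{2,2,2,1,0} = 3
G(12) = mex{3,2,2,1,1} = 0
G(13) = mex{3,3,2,2,1} = 0
G(14) = mex{3,3,3,2,1} = 0
G(15) = mex{0,3,3,2,2} = 1
G(16) = mex{0,0,3,3,2} = 1
G(17) = mex{0,0,0,3,2} = 1
G(18) = mex{1,0,0,3,3} = 2
G(19) = mex{1,1,0,0,3} = 2
G(20) = mex{1,1,1,0,3} = 2
Heap A: G(20) = 2.
Heap B: G(20) = 2.
Combined Grundy value = 2 ⊕ 2 = 0.

0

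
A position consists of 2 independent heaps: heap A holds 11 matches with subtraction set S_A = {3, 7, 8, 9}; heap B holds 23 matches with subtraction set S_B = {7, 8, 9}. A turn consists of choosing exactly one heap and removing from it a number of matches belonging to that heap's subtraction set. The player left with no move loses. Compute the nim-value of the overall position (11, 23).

2

Heap A, S = {3, 7, 8, 9}:
G(0) = 0
G(1) = mex{} = 0
G(2) = mex{} = 0
G(3) = mex{0} = 1
G(4) = mex{0} = 1
G(5) = mex{0} = 1
G(6) = mex{1} = 0
G(7) = mex{1,0} = 2
G(8) = mex{1,0,0} = 2
G(9) = mex{0,0,0,0} = 1
G(10) = mex{2,1,0,0} = 3
G(11) = mex{2,1,1,0} = 3
G_A(11) = 3.
Heap B, S = {7, 8, 9}:
G(0) = 0
G(1) = mex{} = 0
G(2) = mex{} = 0
G(3) = mex{} = 0
G(4) = mex{} = 0
G(5) = mex{} = 0
G(6) = mex{} = 0
G(7) = mex{0} = 1
G(8) = mex{0,0} = 1
G(9) = mex{0,0,0} = 1
G(10) = mex{0,0,0} = 1
G(11) = mex{0,0,0} = 1
G(12) = mex{0,0,0} = 1
G(13) = mex{0,0,0} = 1
G(14) = mex{1,0,0} = 2
G(15) = mex{1,1,0} = 2
G(16) = mex{1,1,1} = 0
G(17) = mex{1,1,1} = 0
G(18) = mex{1,1,1} = 0
G(19) = mex{1,1,1} = 0
G(20) = mex{1,1,1} = 0
G(21) = mex{2,1,1} = 0
G(22) = mex{2,2,1} = 0
G(23) = mex{0,2,2} = 1
G_B(23) = 1.
Combined Grundy value = 3 ⊕ 1 = 2.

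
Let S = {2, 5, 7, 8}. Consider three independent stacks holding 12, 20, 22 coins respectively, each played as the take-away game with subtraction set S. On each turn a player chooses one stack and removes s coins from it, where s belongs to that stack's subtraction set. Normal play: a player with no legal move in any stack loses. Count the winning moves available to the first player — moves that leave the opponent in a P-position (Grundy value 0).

0

All stacks use S = {2, 5, 7, 8}:
G(0) = 0
G(1) = mex{} = 0
G(2) = mex{0} = 1
G(3) = mex{0} = 1
G(4) = mex{1} = 0
G(5) = mex{1,0} = 2
G(6) = mex{0,0} = 1
G(7) = mex{2,1,0} = 3
G(8) = mex{1,1,0,0} = 2
G(9) = mex{3,0,1,0} = 2
G(10) = mex{2,2,1,1} = 0
G(11) = mex{2,1,0,1} = 3
G(12) = mex{0,3,2,0} = 1
G(13) = mex{3,2,1,2} = 0
G(14) = mex{1,2,3,1} = 0
G(15) = mex{0,0,2,3} = 1
G(16) = mex{0,3,2,2} = 1
G(17) = mex{1,1,0,2} = 3
G(18) = mex{1,0,3,0} = 2
G(19) = mex{3,0,1,3} = 2
G(20) = mex{2,1,0,1} = 3
G(21) = mex{2,1,0,0} = 3
G(22) = mex{3,3,1,0} = 2
Stack A: G(12) = 1.
Stack B: G(20) = 3.
Stack C: G(22) = 2.
Combined Grundy value = 1 ⊕ 3 ⊕ 2 = 0.
A winning move leaves total XOR = 0, i.e. changes one component's Grundy value g to g ⊕ X where X is the current total.
Stack A: target g' = 1⊕0 = 1, but every legal move changes the Grundy value (mex property), so 0 moves.
Stack B: target g' = 3⊕0 = 3, but every legal move changes the Grundy value (mex property), so 0 moves.
Stack C: target g' = 2⊕0 = 2, but every legal move changes the Grundy value (mex property), so 0 moves.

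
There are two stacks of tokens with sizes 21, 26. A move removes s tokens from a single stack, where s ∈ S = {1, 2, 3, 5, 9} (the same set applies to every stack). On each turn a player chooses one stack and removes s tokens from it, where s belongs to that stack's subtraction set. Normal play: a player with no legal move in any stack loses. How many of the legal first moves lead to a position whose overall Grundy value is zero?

All stacks use S = {1, 2, 3, 5, 9}:
n :  0  1  2  3  4  5  6  7  8  9 10 11 12 13 14 15 16 17 18 19 20 21 22 23 24 25 26
G :  0  1  2  3  0  1  2  3  0  1  2  3  0  1  2  3  0  1  2  3  0  1  2  3  0  1  2
Stack A: G(21) = 1.
Stack B: G(26) = 2.
Combined Grundy value = 1 ⊕ 2 = 3.
A winning move leaves total XOR = 0, i.e. changes one component's Grundy value g to g ⊕ X where X is the current total.
Stack A: need g' = 1⊕3 = 2. Options: 21−1→G=0, 21−2→G=3, 21−3→G=2, 21−5→G=0, 21−9→G=0. Hits: 1.
Stack B: need g' = 2⊕3 = 1. Options: 26−1→G=1, 26−2→G=0, 26−3→G=3, 26−5→G=1, 26−9→G=1. Hits: 3.

4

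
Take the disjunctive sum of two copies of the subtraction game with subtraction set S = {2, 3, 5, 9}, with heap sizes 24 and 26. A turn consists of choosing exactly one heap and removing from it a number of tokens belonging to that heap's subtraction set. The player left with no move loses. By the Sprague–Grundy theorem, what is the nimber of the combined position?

All heaps use S = {2, 3, 5, 9}:
G(0) = 0
G(1) = mex{} = 0
G(2) = mex{0} = 1
G(3) = mex{0,0} = 1
G(4) = mex{1,0} = 2
G(5) = mex{1,1,0} = 2
G(6) = mex{2,1,0} = 3
G(7) = mex{2,2,1} = 0
G(8) = mex{3,2,1} = 0
G(9) = mex{0,3,2,0} = 1
G(10) = mex{0,0,2,0} = 1
G(11) = mex{1,0,3,1} = 2
G(12) = mex{1,1,0,1} = 2
G(13) = mex{2,1,0,2} = 3
G(14) = mex{2,2,1,2} = 0
G(15) = mex{3,2,1,3} = 0
G(16) = mex{0,3,2,0} = 1
G(17) = mex{0,0,2,0} = 1
G(18) = mex{1,0,3,1} = 2
G(19) = mex{1,1,0,1} = 2
G(20) = mex{2,1,0,2} = 3
G(21) = mex{2,2,1,2} = 0
G(22) = mex{3,2,1,3} = 0
G(23) = mex{0,3,2,0} = 1
G(24) = mex{0,0,2,0} = 1
G(25) = mex{1,0,3,1} = 2
G(26) = mex{1,1,0,1} = 2
Heap A: G(24) = 1.
Heap B: G(26) = 2.
Combined Grundy value = 1 ⊕ 2 = 3.

3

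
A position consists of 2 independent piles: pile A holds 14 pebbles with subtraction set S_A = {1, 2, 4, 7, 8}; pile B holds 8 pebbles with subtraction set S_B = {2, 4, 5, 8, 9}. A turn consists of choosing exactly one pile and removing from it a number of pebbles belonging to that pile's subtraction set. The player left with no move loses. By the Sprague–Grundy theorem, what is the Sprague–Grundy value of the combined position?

6

Pile A, S = {1, 2, 4, 7, 8}:
G(0) = 0
G(1) = mex{0} = 1
G(2) = mex{1,0} = 2
G(3) = mex{2,1} = 0
G(4) = mex{0,2,0} = 1
G(5) = mex{1,0,1} = 2
G(6) = mex{2,1,2} = 0
G(7) = mex{0,2,0,0} = 1
G(8) = mex{1,0,1,1,0} = 2
G(9) = mex{2,1,2,2,1} = 0
G(10) = mex{0,2,0,0,2} = 1
G(11) = mex{1,0,1,1,0} = 2
G(12) = mex{2,1,2,2,1} = 0
G(13) = mex{0,2,0,0,2} = 1
G(14) = mex{1,0,1,1,0} = 2
G_A(14) = 2.
Pile B, S = {2, 4, 5, 8, 9}:
G(0) = 0
G(1) = mex{} = 0
G(2) = mex{0} = 1
G(3) = mex{0} = 1
G(4) = mex{1,0} = 2
G(5) = mex{1,0,0} = 2
G(6) = mex{2,1,0} = 3
G(7) = mex{2,1,1} = 0
G(8) = mex{3,2,1,0} = 4
G_B(8) = 4.
Combined Grundy value = 2 ⊕ 4 = 6.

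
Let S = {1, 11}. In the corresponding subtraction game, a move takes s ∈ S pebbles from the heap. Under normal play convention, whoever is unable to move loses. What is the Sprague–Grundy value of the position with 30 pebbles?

n :  0  1  2  3  4  5  6  7  8  9 10 11 12 13 14 15 16 17 18 19 20 21 22 23 24 25 26 27 28 29 30
G :  0  1  0  1  0  1  0  1  0  1  0  1  0  1  0  1  0  1  0  1  0  1  0  1  0  1  0  1  0  1  0

0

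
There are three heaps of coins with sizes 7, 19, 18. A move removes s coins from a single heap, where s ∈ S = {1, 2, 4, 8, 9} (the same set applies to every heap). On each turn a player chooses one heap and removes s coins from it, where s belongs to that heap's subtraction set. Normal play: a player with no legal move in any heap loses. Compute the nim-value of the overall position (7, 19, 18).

All heaps use S = {1, 2, 4, 8, 9}:
n :  0  1  2  3  4  5  6  7  8  9 10 11 12 13 14 15 16 17 18 19
G :  0  1  2  0  1  2  0  1  2  3  4  5  3  0  1  2  0  1  2  0
Heap A: G(7) = 1.
Heap B: G(19) = 0.
Heap C: G(18) = 2.
Combined Grundy value = 1 ⊕ 0 ⊕ 2 = 3.

3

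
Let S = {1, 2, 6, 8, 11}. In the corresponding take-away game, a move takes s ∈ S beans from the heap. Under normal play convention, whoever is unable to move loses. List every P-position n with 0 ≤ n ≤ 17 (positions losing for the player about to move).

n :  0  1  2  3  4  5  6  7  8  9 10 11 12 13 14 15 16 17
G :  0  1  2  0  1  2  3  0  1  2  0  1  2  3  4  5  3  0
P-positions are exactly the n with G(n) = 0.

0, 3, 7, 10, 17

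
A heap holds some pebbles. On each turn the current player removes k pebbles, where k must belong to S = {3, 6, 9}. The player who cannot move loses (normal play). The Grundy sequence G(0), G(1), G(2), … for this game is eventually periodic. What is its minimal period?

G(0) = 0
G(1) = mex{} = 0
G(2) = mex{} = 0
G(3) = mex{0} = 1
G(4) = mex{0} = 1
G(5) = mex{0} = 1
G(6) = mex{1,0} = 2
G(7) = mex{1,0} = 2
G(8) = mex{1,0} = 2
G(9) = mex{2,1,0} = 3
G(10) = mex{2,1,0} = 3
G(11) = mex{2,1,0} = 3
G(12) = mex{3,2,1} = 0
G(13) = mex{3,2,1} = 0
G(14) = mex{3,2,1} = 0
G(15) = mex{0,3,2} = 1
G(16) = mex{0,3,2} = 1
G(17) = mex{0,3,2} = 1
G(18) = mex{1,0,3} = 2
G(19) = mex{1,0,3} = 2
G(20) = mex{1,0,3} = 2
G(21) = mex{2,1,0} = 3
G(22) = mex{2,1,0} = 3
G(23) = mex{2,1,0} = 3
G(24) = mex{3,2,1} = 0
G(25) = mex{3,2,1} = 0
G(n+12) = G(n) holds for n = 0,…,8 (a full window of length max(S) = 9), so the sequence is purely periodic with period 12.

12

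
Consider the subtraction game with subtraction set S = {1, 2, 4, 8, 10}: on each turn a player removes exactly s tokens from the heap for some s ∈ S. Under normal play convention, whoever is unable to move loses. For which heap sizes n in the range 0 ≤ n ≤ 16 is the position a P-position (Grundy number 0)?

0, 3, 6, 9, 12, 15

G(0) = 0
G(1) = mex{0} = 1
G(2) = mex{1,0} = 2
G(3) = mex{2,1} = 0
G(4) = mex{0,2,0} = 1
G(5) = mex{1,0,1} = 2
G(6) = mex{2,1,2} = 0
G(7) = mex{0,2,0} = 1
G(8) = mex{1,0,1,0} = 2
G(9) = mex{2,1,2,1} = 0
G(10) = mex{0,2,0,2,0} = 1
G(11) = mex{1,0,1,0,1} = 2
G(12) = mex{2,1,2,1,2} = 0
G(13) = mex{0,2,0,2,0} = 1
G(14) = mex{1,0,1,0,1} = 2
G(15) = mex{2,1,2,1,2} = 0
G(16) = mex{0,2,0,2,0} = 1
P-positions are exactly the n with G(n) = 0.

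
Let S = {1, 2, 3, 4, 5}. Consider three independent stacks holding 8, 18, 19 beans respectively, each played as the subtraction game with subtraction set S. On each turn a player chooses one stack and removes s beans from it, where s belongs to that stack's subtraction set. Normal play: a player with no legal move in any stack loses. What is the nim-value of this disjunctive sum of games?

All stacks use S = {1, 2, 3, 4, 5}:
n :  0  1  2  3  4  5  6  7  8  9 10 11 12 13 14 15 16 17 18 19
G :  0  1  2  3  4  5  0  1  2  3  4  5  0  1  2  3  4  5  0  1
Stack A: G(8) = 2.
Stack B: G(18) = 0.
Stack C: G(19) = 1.
Combined Grundy value = 2 ⊕ 0 ⊕ 1 = 3.

3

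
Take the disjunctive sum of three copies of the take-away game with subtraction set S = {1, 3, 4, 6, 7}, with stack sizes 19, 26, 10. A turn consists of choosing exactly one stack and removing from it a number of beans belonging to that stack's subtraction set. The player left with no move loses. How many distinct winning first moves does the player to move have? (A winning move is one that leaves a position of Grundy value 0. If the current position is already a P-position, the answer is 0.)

All stacks use S = {1, 3, 4, 6, 7}:
G(0) = 0
G(1) = mex{0} = 1
G(2) = mex{1} = 0
G(3) = mex{0,0} = 1
G(4) = mex{1,1,0} = 2
G(5) = mex{2,0,1} = 3
G(6) = mex{3,1,0,0} = 2
G(7) = mex{2,2,1,1,0} = 3
G(8) = mex{3,3,2,0,1} = 4
G(9) = mex{4,2,3,1,0} = 5
G(10) = mex{5,3,2,2,1} = 0
G(11) = mex{0,4,3,3,2} = 1
G(12) = mex{1,5,4,2,3} = 0
G(13) = mex{0,0,5,3,2} = 1
G(14) = mex{1,1,0,4,3} = 2
G(15) = mex{2,0,1,5,4} = 3
G(16) = mex{3,1,0,0,5} = 2
G(17) = mex{2,2,1,1,0} = 3
G(18) = mex{3,3,2,0,1} = 4
G(19) = mex{4,2,3,1,0} = 5
G(20) = mex{5,3,2,2,1} = 0
G(21) = mex{0,4,3,3,2} = 1
G(22) = mex{1,5,4,2,3} = 0
G(23) = mex{0,0,5,3,2} = 1
G(24) = mex{1,1,0,4,3} = 2
G(25) = mex{2,0,1,5,4} = 3
G(26) = mex{3,1,0,0,5} = 2
Stack A: G(19) = 5.
Stack B: G(26) = 2.
Stack C: G(10) = 0.
Combined Grundy value = 5 ⊕ 2 ⊕ 0 = 7.
A winning move leaves total XOR = 0, i.e. changes one component's Grundy value g to g ⊕ X where X is the current total.
Stack A: need g' = 5⊕7 = 2. Options: 19−1→G=4, 19−3→G=2, 19−4→G=3, 19−6→G=1, 19−7→G=0. Hits: 1.
Stack B: need g' = 2⊕7 = 5. Options: 26−1→G=3, 26−3→G=1, 26−4→G=0, 26−6→G=0, 26−7→G=5. Hits: 1.
Stack C: need g' = 0⊕7 = 7. Options: 10−1→G=5, 10−3→G=3, 10−4→G=2, 10−6→G=2, 10−7→G=1. Hits: 0.

2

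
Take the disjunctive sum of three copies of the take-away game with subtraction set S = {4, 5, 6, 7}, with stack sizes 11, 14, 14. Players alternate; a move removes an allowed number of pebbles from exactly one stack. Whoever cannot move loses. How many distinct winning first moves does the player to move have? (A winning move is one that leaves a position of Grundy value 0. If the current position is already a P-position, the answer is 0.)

0

All stacks use S = {4, 5, 6, 7}:
n :  0  1  2  3  4  5  6  7  8  9 10 11 12 13 14
G :  0  0  0  0  1  1  1  1  2  2  2  0  0  0  0
Stack A: G(11) = 0.
Stack B: G(14) = 0.
Stack C: G(14) = 0.
Combined Grundy value = 0 ⊕ 0 ⊕ 0 = 0.
A winning move leaves total XOR = 0, i.e. changes one component's Grundy value g to g ⊕ X where X is the current total.
Stack A: target g' = 0⊕0 = 0, but every legal move changes the Grundy value (mex property), so 0 moves.
Stack B: target g' = 0⊕0 = 0, but every legal move changes the Grundy value (mex property), so 0 moves.
Stack C: target g' = 0⊕0 = 0, but every legal move changes the Grundy value (mex property), so 0 moves.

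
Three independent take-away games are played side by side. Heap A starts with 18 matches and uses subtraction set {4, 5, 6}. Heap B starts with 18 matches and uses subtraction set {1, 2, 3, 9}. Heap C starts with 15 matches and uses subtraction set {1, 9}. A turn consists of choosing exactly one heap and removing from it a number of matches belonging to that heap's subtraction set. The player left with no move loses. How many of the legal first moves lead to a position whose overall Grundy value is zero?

3

Heap A, S = {4, 5, 6}:
n :  0  1  2  3  4  5  6  7  8  9 10 11 12 13 14 15 16 17 18
G :  0  0  0  0  1  1  1  1  2  2  0  0  0  0  1  1  1  1  2
G_A(18) = 2.
Heap B, S = {1, 2, 3, 9}:
G(0) = 0
G(1) = mex{0} = 1
G(2) = mex{1,0} = 2
G(3) = mex{2,1,0} = 3
G(4) = mex{3,2,1} = 0
G(5) = mex{0,3,2} = 1
G(6) = mex{1,0,3} = 2
G(7) = mex{2,1,0} = 3
G(8) = mex{3,2,1} = 0
G(9) = mex{0,3,2,0} = 1
G(10) = mex{1,0,3,1} = 2
G(11) = mex{2,1,0,2} = 3
G(12) = mex{3,2,1,3} = 0
G(13) = mex{0,3,2,0} = 1
G(14) = mex{1,0,3,1} = 2
G(15) = mex{2,1,0,2} = 3
G(16) = mex{3,2,1,3} = 0
G(17) = mex{0,3,2,0} = 1
G(18) = mex{1,0,3,1} = 2
G_B(18) = 2.
Heap C, S = {1, 9}:
G(0) = 0
G(1) = mex{0} = 1
G(2) = mex{1} = 0
G(3) = mex{0} = 1
G(4) = mex{1} = 0
G(5) = mex{0} = 1
G(6) = mex{1} = 0
G(7) = mex{0} = 1
G(8) = mex{1} = 0
G(9) = mex{0,0} = 1
G(10) = mex{1,1} = 0
G(11) = mex{0,0} = 1
G(12) = mex{1,1} = 0
G(13) = mex{0,0} = 1
G(14) = mex{1,1} = 0
G(15) = mex{0,0} = 1
G_C(15) = 1.
Combined Grundy value = 2 ⊕ 2 ⊕ 1 = 1.
A winning move leaves total XOR = 0, i.e. changes one component's Grundy value g to g ⊕ X where X is the current total.
Heap A: need g' = 2⊕1 = 3. Options: 18−4→G=1, 18−5→G=0, 18−6→G=0. Hits: 0.
Heap B: need g' = 2⊕1 = 3. Options: 18−1→G=1, 18−2→G=0, 18−3→G=3, 18−9→G=1. Hits: 1.
Heap C: need g' = 1⊕1 = 0. Options: 15−1→G=0, 15−9→G=0. Hits: 2.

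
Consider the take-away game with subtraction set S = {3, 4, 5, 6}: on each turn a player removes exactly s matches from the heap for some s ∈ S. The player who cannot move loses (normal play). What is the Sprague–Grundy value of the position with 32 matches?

1

n :  0  1  2  3  4  5  6  7  8  9 10 11 12 13 14 15 16 17 18 19 20 21 22 23 24 25 26 27 28 29 30 31 32
G :  0  0  0  1  1  1  2  2  2  0  0  0  1  1  1  2  2  2  0  0  0  1  1  1  2  2  2  0  0  0  1  1  1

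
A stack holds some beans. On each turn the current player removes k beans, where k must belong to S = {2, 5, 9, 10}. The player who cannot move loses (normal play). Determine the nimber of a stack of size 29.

n :  0  1  2  3  4  5  6  7  8  9 10 11 12 13 14 15 16 17 18 19 20 21 22 23 24 25 26 27 28 29
G :  0  0  1  1  0  2  1  0  0  1  1  2  2  3  3  0  4  1  2  0  3  1  0  0  1  1  0  3  1  2

2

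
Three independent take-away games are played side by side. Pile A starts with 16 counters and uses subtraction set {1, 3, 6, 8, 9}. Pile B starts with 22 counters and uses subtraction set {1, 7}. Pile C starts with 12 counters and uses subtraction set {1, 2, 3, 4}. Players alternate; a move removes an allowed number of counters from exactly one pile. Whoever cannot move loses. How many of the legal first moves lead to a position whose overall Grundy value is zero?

3

Pile A, S = {1, 3, 6, 8, 9}:
n :  0  1  2  3  4  5  6  7  8  9 10 11 12 13 14 15 16
G :  0  1  0  1  0  1  2  3  2  3  2  3  4  5  0  1  0
G_A(16) = 0.
Pile B, S = {1, 7}:
n :  0  1  2  3  4  5  6  7  8  9 10 11 12 13 14 15 16 17 18 19 20 21 22
G :  0  1  0  1  0  1  0  1  0  1  0  1  0  1  0  1  0  1  0  1  0  1  0
G_B(22) = 0.
Pile C, S = {1, 2, 3, 4}:
G(0) = 0
G(1) = mex{0} = 1
G(2) = mex{1,0} = 2
G(3) = mex{2,1,0} = 3
G(4) = mex{3,2,1,0} = 4
G(5) = mex{4,3,2,1} = 0
G(6) = mex{0,4,3,2} = 1
G(7) = mex{1,0,4,3} = 2
G(8) = mex{2,1,0,4} = 3
G(9) = mex{3,2,1,0} = 4
G(10) = mex{4,3,2,1} = 0
G(11) = mex{0,4,3,2} = 1
G(12) = mex{1,0,4,3} = 2
G_C(12) = 2.
Combined Grundy value = 0 ⊕ 0 ⊕ 2 = 2.
A winning move leaves total XOR = 0, i.e. changes one component's Grundy value g to g ⊕ X where X is the current total.
Pile A: need g' = 0⊕2 = 2. Options: 16−1→G=1, 16−3→G=5, 16−6→G=2, 16−8→G=2, 16−9→G=3. Hits: 2.
Pile B: need g' = 0⊕2 = 2. Options: 22−1→G=1, 22−7→G=1. Hits: 0.
Pile C: need g' = 2⊕2 = 0. Options: 12−1→G=1, 12−2→G=0, 12−3→G=4, 12−4→G=3. Hits: 1.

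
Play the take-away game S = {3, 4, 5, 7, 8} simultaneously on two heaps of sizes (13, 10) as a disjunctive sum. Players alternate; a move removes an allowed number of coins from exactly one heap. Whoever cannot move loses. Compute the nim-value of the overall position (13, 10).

3

All heaps use S = {3, 4, 5, 7, 8}:
G(0) = 0
G(1) = mex{} = 0
G(2) = mex{} = 0
G(3) = mex{0} = 1
G(4) = mex{0,0} = 1
G(5) = mex{0,0,0} = 1
G(6) = mex{1,0,0} = 2
G(7) = mex{1,1,0,0} = 2
G(8) = mex{1,1,1,0,0} = 2
G(9) = mex{2,1,1,0,0} = 3
G(10) = mex{2,2,1,1,0} = 3
G(11) = mex{2,2,2,1,1} = 0
G(12) = mex{3,2,2,1,1} = 0
G(13) = mex{3,3,2,2,1} = 0
Heap A: G(13) = 0.
Heap B: G(10) = 3.
Combined Grundy value = 0 ⊕ 3 = 3.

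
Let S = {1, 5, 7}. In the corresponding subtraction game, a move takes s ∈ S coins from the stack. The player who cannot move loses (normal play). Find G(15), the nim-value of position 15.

1

G(0) = 0
G(1) = mex{0} = 1
G(2) = mex{1} = 0
G(3) = mex{0} = 1
G(4) = mex{1} = 0
G(5) = mex{0,0} = 1
G(6) = mex{1,1} = 0
G(7) = mex{0,0,0} = 1
G(8) = mex{1,1,1} = 0
G(9) = mex{0,0,0} = 1
G(10) = mex{1,1,1} = 0
G(11) = mex{0,0,0} = 1
G(12) = mex{1,1,1} = 0
G(13) = mex{0,0,0} = 1
G(14) = mex{1,1,1} = 0
G(15) = mex{0,0,0} = 1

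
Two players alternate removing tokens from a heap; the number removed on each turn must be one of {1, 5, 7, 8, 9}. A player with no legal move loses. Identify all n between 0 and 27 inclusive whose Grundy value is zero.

0, 2, 4, 6, 16, 18, 20, 22

n :  0  1  2  3  4  5  6  7  8  9 10 11 12 13 14 15 16 17 18 19 20 21 22 23 24 25 26 27
G :  0  1  0  1  0  1  0  1  2  3  2  3  2  3  2  3  0  1  0  1  0  1  0  1  2  3  2  3
P-positions are exactly the n with G(n) = 0.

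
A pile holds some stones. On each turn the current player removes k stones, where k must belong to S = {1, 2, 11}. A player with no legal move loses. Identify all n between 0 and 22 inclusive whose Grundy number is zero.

n :  0  1  2  3  4  5  6  7  8  9 10 11 12 13 14 15 16 17 18 19 20 21 22
G :  0  1  2  0  1  2  0  1  2  0  1  2  0  1  2  0  1  2  0  1  2  0  1
P-positions are exactly the n with G(n) = 0.

0, 3, 6, 9, 12, 15, 18, 21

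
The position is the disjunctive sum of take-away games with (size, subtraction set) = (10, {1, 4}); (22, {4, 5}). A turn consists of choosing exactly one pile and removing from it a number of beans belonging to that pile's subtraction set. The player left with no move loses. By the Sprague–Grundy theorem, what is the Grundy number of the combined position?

Pile A, S = {1, 4}:
G(0) = 0
G(1) = mex{0} = 1
G(2) = mex{1} = 0
G(3) = mex{0} = 1
G(4) = mex{1,0} = 2
G(5) = mex{2,1} = 0
G(6) = mex{0,0} = 1
G(7) = mex{1,1} = 0
G(8) = mex{0,2} = 1
G(9) = mex{1,0} = 2
G(10) = mex{2,1} = 0
G_A(10) = 0.
Pile B, S = {4, 5}:
G(0) = 0
G(1) = mex{} = 0
G(2) = mex{} = 0
G(3) = mex{} = 0
G(4) = mex{0} = 1
G(5) = mex{0,0} = 1
G(6) = mex{0,0} = 1
G(7) = mex{0,0} = 1
G(8) = mex{1,0} = 2
G(9) = mex{1,1} = 0
G(10) = mex{1,1} = 0
G(11) = mex{1,1} = 0
G(12) = mex{2,1} = 0
G(13) = mex{0,2} = 1
G(14) = mex{0,0} = 1
G(15) = mex{0,0} = 1
G(16) = mex{0,0} = 1
G(17) = mex{1,0} = 2
G(18) = mex{1,1} = 0
G(19) = mex{1,1} = 0
G(20) = mex{1,1} = 0
G(21) = mex{2,1} = 0
G(22) = mex{0,2} = 1
G_B(22) = 1.
Combined Grundy value = 0 ⊕ 1 = 1.

1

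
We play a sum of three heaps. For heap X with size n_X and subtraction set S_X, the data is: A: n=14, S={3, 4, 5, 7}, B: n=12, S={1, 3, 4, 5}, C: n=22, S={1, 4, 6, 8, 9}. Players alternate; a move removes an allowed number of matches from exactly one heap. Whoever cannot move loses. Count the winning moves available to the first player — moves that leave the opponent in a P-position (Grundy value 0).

3

Heap A, S = {3, 4, 5, 7}:
G(0) = 0
G(1) = mex{} = 0
G(2) = mex{} = 0
G(3) = mex{0} = 1
G(4) = mex{0,0} = 1
G(5) = mex{0,0,0} = 1
G(6) = mex{1,0,0} = 2
G(7) = mex{1,1,0,0} = 2
G(8) = mex{1,1,1,0} = 2
G(9) = mex{2,1,1,0} = 3
G(10) = mex{2,2,1,1} = 0
G(11) = mex{2,2,2,1} = 0
G(12) = mex{3,2,2,1} = 0
G(13) = mex{0,3,2,2} = 1
G(14) = mex{0,0,3,2} = 1
G_A(14) = 1.
Heap B, S = {1, 3, 4, 5}:
n :  0  1  2  3  4  5  6  7  8  9 10 11 12
G :  0  1  0  1  2  3  2  3  0  1  0  1  2
G_B(12) = 2.
Heap C, S = {1, 4, 6, 8, 9}:
G(0) = 0
G(1) = mex{0} = 1
G(2) = mex{1} = 0
G(3) = mex{0} = 1
G(4) = mex{1,0} = 2
G(5) = mex{2,1} = 0
G(6) = mex{0,0,0} = 1
G(7) = mex{1,1,1} = 0
G(8) = mex{0,2,0,0} = 1
G(9) = mex{1,0,1,1,0} = 2
G(10) = mex{2,1,2,0,1} = 3
G(11) = mex{3,0,0,1,0} = 2
G(12) = mex{2,1,1,2,1} = 0
G(13) = mex{0,2,0,0,2} = 1
G(14) = mex{1,3,1,1,0} = 2
G(15) = mex{2,2,2,0,1} = 3
G(16) = mex{3,0,3,1,0} = 2
G(17) = mex{2,1,2,2,1} = 0
G(18) = mex{0,2,0,3,2} = 1
G(19) = mex{1,3,1,2,3} = 0
G(20) = mex{0,2,2,0,2} = 1
G(21) = mex{1,0,3,1,0} = 2
G(22) = mex{2,1,2,2,1} = 0
G_C(22) = 0.
Combined Grundy value = 1 ⊕ 2 ⊕ 0 = 3.
A winning move leaves total XOR = 0, i.e. changes one component's Grundy value g to g ⊕ X where X is the current total.
Heap A: need g' = 1⊕3 = 2. Options: 14−3→G=0, 14−4→G=0, 14−5→G=3, 14−7→G=2. Hits: 1.
Heap B: need g' = 2⊕3 = 1. Options: 12−1→G=1, 12−3→G=1, 12−4→G=0, 12−5→G=3. Hits: 2.
Heap C: need g' = 0⊕3 = 3. Options: 22−1→G=2, 22−4→G=1, 22−6→G=2, 22−8→G=2, 22−9→G=1. Hits: 0.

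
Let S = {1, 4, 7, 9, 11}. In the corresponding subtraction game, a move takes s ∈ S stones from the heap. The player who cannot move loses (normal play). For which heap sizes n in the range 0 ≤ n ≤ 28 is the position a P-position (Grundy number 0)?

0, 2, 5, 8, 10, 18, 20, 23, 26, 28

n :  0  1  2  3  4  5  6  7  8  9 10 11 12 13 14 15 16 17 18 19 20 21 22 23 24 25 26 27 28
G :  0  1  0  1  2  0  1  2  0  1  0  1  2  3  4  3  4  2  0  1  0  1  2  0  1  2  0  1  0
P-positions are exactly the n with G(n) = 0.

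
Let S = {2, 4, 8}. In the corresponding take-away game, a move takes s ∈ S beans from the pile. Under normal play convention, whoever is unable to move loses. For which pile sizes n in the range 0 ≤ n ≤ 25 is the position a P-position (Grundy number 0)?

n :  0  1  2  3  4  5  6  7  8  9 10 11 12 13 14 15 16 17 18 19 20 21 22 23 24 25
G :  0  0  1  1  2  2  0  0  1  1  2  2  0  0  1  1  2  2  0  0  1  1  2  2  0  0
P-positions are exactly the n with G(n) = 0.

0, 1, 6, 7, 12, 13, 18, 19, 24, 25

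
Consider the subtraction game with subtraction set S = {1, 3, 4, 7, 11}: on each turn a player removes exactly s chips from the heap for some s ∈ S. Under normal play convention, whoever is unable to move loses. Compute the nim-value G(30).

G(0) = 0
G(1) = mex{0} = 1
G(2) = mex{1} = 0
G(3) = mex{0,0} = 1
G(4) = mex{1,1,0} = 2
G(5) = mex{2,0,1} = 3
G(6) = mex{3,1,0} = 2
G(7) = mex{2,2,1,0} = 3
G(8) = mex{3,3,2,1} = 0
G(9) = mex{0,2,3,0} = 1
G(10) = mex{1,3,2,1} = 0
G(11) = mex{0,0,3,2,0} = 1
G(12) = mex{1,1,0,3,1} = 2
G(13) = mex{2,0,1,2,0} = 3
G(14) = mex{3,1,0,3,1} = 2
G(15) = mex{2,2,1,0,2} = 3
G(16) = mex{3,3,2,1,3} = 0
G(17) = mex{0,2,3,0,2} = 1
G(18) = mex{1,3,2,1,3} = 0
G(19) = mex{0,0,3,2,0} = 1
G(20) = mex{1,1,0,3,1} = 2
G(21) = mex{2,0,1,2,0} = 3
G(22) = mex{3,1,0,3,1} = 2
G(23) = mex{2,2,1,0,2} = 3
G(24) = mex{3,3,2,1,3} = 0
G(25) = mex{0,2,3,0,2} = 1
G(26) = mex{1,3,2,1,3} = 0
G(27) = mex{0,0,3,2,0} = 1
G(28) = mex{1,1,0,3,1} = 2
G(29) = mex{2,0,1,2,0} = 3
G(30) = mex{3,1,0,3,1} = 2

2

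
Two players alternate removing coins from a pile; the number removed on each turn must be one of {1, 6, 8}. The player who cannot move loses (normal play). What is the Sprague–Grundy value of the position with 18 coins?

0

n :  0  1  2  3  4  5  6  7  8  9 10 11 12 13 14 15 16 17 18
G :  0  1  0  1  0  1  2  0  1  0  1  0  1  2  0  1  0  1  0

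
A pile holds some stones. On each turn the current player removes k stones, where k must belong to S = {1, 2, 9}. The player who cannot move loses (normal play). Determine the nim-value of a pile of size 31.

G(0) = 0
G(1) = mex{0} = 1
G(2) = mex{1,0} = 2
G(3) = mex{2,1} = 0
G(4) = mex{0,2} = 1
G(5) = mex{1,0} = 2
G(6) = mex{2,1} = 0
G(7) = mex{0,2} = 1
G(8) = mex{1,0} = 2
G(9) = mex{2,1,0} = 3
G(10) = mex{3,2,1} = 0
G(11) = mex{0,3,2} = 1
G(12) = mex{1,0,0} = 2
G(13) = mex{2,1,1} = 0
G(14) = mex{0,2,2} = 1
G(15) = mex{1,0,0} = 2
G(16) = mex{2,1,1} = 0
G(17) = mex{0,2,2} = 1
G(18) = mex{1,0,3} = 2
G(19) = mex{2,1,0} = 3
G(20) = mex{3,2,1} = 0
G(21) = mex{0,3,2} = 1
G(22) = mex{1,0,0} = 2
G(23) = mex{2,1,1} = 0
G(24) = mex{0,2,2} = 1
G(25) = mex{1,0,0} = 2
G(26) = mex{2,1,1} = 0
G(27) = mex{0,2,2} = 1
G(28) = mex{1,0,3} = 2
G(29) = mex{2,1,0} = 3
G(30) = mex{3,2,1} = 0
G(31) = mex{0,3,2} = 1

1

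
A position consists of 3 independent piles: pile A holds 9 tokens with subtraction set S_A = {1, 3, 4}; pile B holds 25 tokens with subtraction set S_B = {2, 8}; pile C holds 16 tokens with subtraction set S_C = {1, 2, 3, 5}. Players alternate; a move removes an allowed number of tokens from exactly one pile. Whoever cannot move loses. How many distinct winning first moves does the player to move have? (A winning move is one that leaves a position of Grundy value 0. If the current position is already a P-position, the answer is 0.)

Pile A, S = {1, 3, 4}:
n : 0 1 2 3 4 5 6 7 8 9
G : 0 1 0 1 2 3 2 0 1 0
G_A(9) = 0.
Pile B, S = {2, 8}:
n :  0  1  2  3  4  5  6  7  8  9 10 11 12 13 14 15 16 17 18 19 20 21 22 23 24 25
G :  0  0  1  1  0  0  1  1  2  2  0  0  1  1  0  0  1  1  2  2  0  0  1  1  0  0
G_B(25) = 0.
Pile C, S = {1, 2, 3, 5}:
n :  0  1  2  3  4  5  6  7  8  9 10 11 12 13 14 15 16
G :  0  1  2  3  0  1  2  3  0  1  2  3  0  1  2  3  0
G_C(16) = 0.
Combined Grundy value = 0 ⊕ 0 ⊕ 0 = 0.
A winning move leaves total XOR = 0, i.e. changes one component's Grundy value g to g ⊕ X where X is the current total.
Pile A: target g' = 0⊕0 = 0, but every legal move changes the Grundy value (mex property), so 0 moves.
Pile B: target g' = 0⊕0 = 0, but every legal move changes the Grundy value (mex property), so 0 moves.
Pile C: target g' = 0⊕0 = 0, but every legal move changes the Grundy value (mex property), so 0 moves.

0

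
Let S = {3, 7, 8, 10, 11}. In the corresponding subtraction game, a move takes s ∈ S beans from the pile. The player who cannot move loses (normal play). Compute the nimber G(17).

G(0) = 0
G(1) = mex{} = 0
G(2) = mex{} = 0
G(3) = mex{0} = 1
G(4) = mex{0} = 1
G(5) = mex{0} = 1
G(6) = mex{1} = 0
G(7) = mex{1,0} = 2
G(8) = mex{1,0,0} = 2
G(9) = mex{0,0,0} = 1
G(10) = mex{2,1,0,0} = 3
G(11) = mex{2,1,1,0,0} = 3
G(12) = mex{1,1,1,0,0} = 2
G(13) = mex{3,0,1,1,0} = 2
G(14) = mex{3,2,0,1,1} = 4
G(15) = mex{2,2,2,1,1} = 0
G(16) = mex{2,1,2,0,1} = 3
G(17) = mex{4,3,1,2,0} = 5

5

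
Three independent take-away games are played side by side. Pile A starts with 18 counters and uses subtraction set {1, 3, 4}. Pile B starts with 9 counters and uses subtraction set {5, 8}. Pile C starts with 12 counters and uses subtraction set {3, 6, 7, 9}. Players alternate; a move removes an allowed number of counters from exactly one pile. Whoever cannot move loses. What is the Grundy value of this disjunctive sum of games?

3

Pile A, S = {1, 3, 4}:
G(0) = 0
G(1) = mex{0} = 1
G(2) = mex{1} = 0
G(3) = mex{0,0} = 1
G(4) = mex{1,1,0} = 2
G(5) = mex{2,0,1} = 3
G(6) = mex{3,1,0} = 2
G(7) = mex{2,2,1} = 0
G(8) = mex{0,3,2} = 1
G(9) = mex{1,2,3} = 0
G(10) = mex{0,0,2} = 1
G(11) = mex{1,1,0} = 2
G(12) = mex{2,0,1} = 3
G(13) = mex{3,1,0} = 2
G(14) = mex{2,2,1} = 0
G(15) = mex{0,3,2} = 1
G(16) = mex{1,2,3} = 0
G(17) = mex{0,0,2} = 1
G(18) = mex{1,1,0} = 2
G_A(18) = 2.
Pile B, S = {5, 8}:
n : 0 1 2 3 4 5 6 7 8 9
G : 0 0 0 0 0 1 1 1 1 1
G_B(9) = 1.
Pile C, S = {3, 6, 7, 9}:
G(0) = 0
G(1) = mex{} = 0
G(2) = mex{} = 0
G(3) = mex{0} = 1
G(4) = mex{0} = 1
G(5) = mex{0} = 1
G(6) = mex{1,0} = 2
G(7) = mex{1,0,0} = 2
G(8) = mex{1,0,0} = 2
G(9) = mex{2,1,0,0} = 3
G(10) = mex{2,1,1,0} = 3
G(11) = mex{2,1,1,0} = 3
G(12) = mex{3,2,1,1} = 0
G_C(12) = 0.
Combined Grundy value = 2 ⊕ 1 ⊕ 0 = 3.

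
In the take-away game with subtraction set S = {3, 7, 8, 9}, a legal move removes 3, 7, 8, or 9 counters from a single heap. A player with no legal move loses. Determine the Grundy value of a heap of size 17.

G(0) = 0
G(1) = mex{} = 0
G(2) = mex{} = 0
G(3) = mex{0} = 1
G(4) = mex{0} = 1
G(5) = mex{0} = 1
G(6) = mex{1} = 0
G(7) = mex{1,0} = 2
G(8) = mex{1,0,0} = 2
G(9) = mex{0,0,0,0} = 1
G(10) = mex{2,1,0,0} = 3
G(11) = mex{2,1,1,0} = 3
G(12) = mex{1,1,1,1} = 0
G(13) = mex{3,0,1,1} = 2
G(14) = mex{3,2,0,1} = 4
G(15) = mex{0,2,2,0} = 1
G(16) = mex{2,1,2,2} = 0
G(17) = mex{4,3,1,2} = 0

0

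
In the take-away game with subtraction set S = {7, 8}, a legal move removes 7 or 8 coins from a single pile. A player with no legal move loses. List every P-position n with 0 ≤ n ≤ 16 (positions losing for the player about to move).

n :  0  1  2  3  4  5  6  7  8  9 10 11 12 13 14 15 16
G :  0  0  0  0  0  0  0  1  1  1  1  1  1  1  2  0  0
P-positions are exactly the n with G(n) = 0.

0, 1, 2, 3, 4, 5, 6, 15, 16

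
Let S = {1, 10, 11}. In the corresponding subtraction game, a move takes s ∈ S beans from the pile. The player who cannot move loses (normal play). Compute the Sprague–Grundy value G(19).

n :  0  1  2  3  4  5  6  7  8  9 10 11 12 13 14 15 16 17 18 19
G :  0  1  0  1  0  1  0  1  0  1  2  3  2  3  2  3  2  3  2  3

3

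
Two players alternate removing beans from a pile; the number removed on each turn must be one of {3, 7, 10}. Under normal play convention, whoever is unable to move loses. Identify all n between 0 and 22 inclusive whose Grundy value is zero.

n :  0  1  2  3  4  5  6  7  8  9 10 11 12 13 14 15 16 17 18 19 20 21 22
G :  0  0  0  1  1  1  0  2  2  1  3  3  2  2  0  0  3  1  1  0  0  2  1
P-positions are exactly the n with G(n) = 0.

0, 1, 2, 6, 14, 15, 19, 20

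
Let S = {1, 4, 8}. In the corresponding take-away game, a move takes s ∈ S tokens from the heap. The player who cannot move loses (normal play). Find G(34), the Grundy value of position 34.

n :  0  1  2  3  4  5  6  7  8  9 10 11 12 13 14 15 16 17 18 19 20 21 22 23 24 25 26 27 28 29 30 31 32 33 34
G :  0  1  0  1  2  0  1  0  1  2  3  2  0  1  0  1  2  0  1  0  1  2  3  2  0  1  0  1  2  0  1  0  1  2  3

3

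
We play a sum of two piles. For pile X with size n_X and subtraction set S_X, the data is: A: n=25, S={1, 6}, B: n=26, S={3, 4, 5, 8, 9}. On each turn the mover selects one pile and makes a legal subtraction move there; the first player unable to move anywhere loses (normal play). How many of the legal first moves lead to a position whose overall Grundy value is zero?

0

Pile A, S = {1, 6}:
n :  0  1  2  3  4  5  6  7  8  9 10 11 12 13 14 15 16 17 18 19 20 21 22 23 24 25
G :  0  1  0  1  0  1  2  0  1  0  1  0  1  2  0  1  0  1  0  1  2  0  1  0  1  0
G_A(25) = 0.
Pile B, S = {3, 4, 5, 8, 9}:
n :  0  1  2  3  4  5  6  7  8  9 10 11 12 13 14 15 16 17 18 19 20 21 22 23 24 25 26
G :  0  0  0  1  1  1  2  2  2  3  3  3  0  0  0  1  1  1  2  2  2  3  3  3  0  0  0
G_B(26) = 0.
Combined Grundy value = 0 ⊕ 0 = 0.
A winning move leaves total XOR = 0, i.e. changes one component's Grundy value g to g ⊕ X where X is the current total.
Pile A: target g' = 0⊕0 = 0, but every legal move changes the Grundy value (mex property), so 0 moves.
Pile B: target g' = 0⊕0 = 0, but every legal move changes the Grundy value (mex property), so 0 moves.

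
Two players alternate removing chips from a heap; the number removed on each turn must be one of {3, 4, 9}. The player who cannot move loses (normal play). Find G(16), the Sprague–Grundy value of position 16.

G(0) = 0
G(1) = mex{} = 0
G(2) = mex{} = 0
G(3) = mex{0} = 1
G(4) = mex{0,0} = 1
G(5) = mex{0,0} = 1
G(6) = mex{1,0} = 2
G(7) = mex{1,1} = 0
G(8) = mex{1,1} = 0
G(9) = mex{2,1,0} = 3
G(10) = mex{0,2,0} = 1
G(11) = mex{0,0,0} = 1
G(12) = mex{3,0,1} = 2
G(13) = mex{1,3,1} = 0
G(14) = mex{1,1,1} = 0
G(15) = mex{2,1,2} = 0
G(16) = mex{0,2,0} = 1

1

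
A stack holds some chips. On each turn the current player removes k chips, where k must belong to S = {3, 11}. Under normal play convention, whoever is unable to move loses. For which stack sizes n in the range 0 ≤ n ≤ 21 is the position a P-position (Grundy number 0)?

G(0) = 0
G(1) = mex{} = 0
G(2) = mex{} = 0
G(3) = mex{0} = 1
G(4) = mex{0} = 1
G(5) = mex{0} = 1
G(6) = mex{1} = 0
G(7) = mex{1} = 0
G(8) = mex{1} = 0
G(9) = mex{0} = 1
G(10) = mex{0} = 1
G(11) = mex{0,0} = 1
G(12) = mex{1,0} = 2
G(13) = mex{1,0} = 2
G(14) = mex{1,1} = 0
G(15) = mex{2,1} = 0
G(16) = mex{2,1} = 0
G(17) = mex{0,0} = 1
G(18) = mex{0,0} = 1
G(19) = mex{0,0} = 1
G(20) = mex{1,1} = 0
G(21) = mex{1,1} = 0
P-positions are exactly the n with G(n) = 0.

0, 1, 2, 6, 7, 8, 14, 15, 16, 20, 21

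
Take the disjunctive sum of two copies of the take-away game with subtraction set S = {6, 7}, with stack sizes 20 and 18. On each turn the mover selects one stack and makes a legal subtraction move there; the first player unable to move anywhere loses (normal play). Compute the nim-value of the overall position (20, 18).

All stacks use S = {6, 7}:
G(0) = 0
G(1) = mex{} = 0
G(2) = mex{} = 0
G(3) = mex{} = 0
G(4) = mex{} = 0
G(5) = mex{} = 0
G(6) = mex{0} = 1
G(7) = mex{0,0} = 1
G(8) = mex{0,0} = 1
G(9) = mex{0,0} = 1
G(10) = mex{0,0} = 1
G(11) = mex{0,0} = 1
G(12) = mex{1,0} = 2
G(13) = mex{1,1} = 0
G(14) = mex{1,1} = 0
G(15) = mex{1,1} = 0
G(16) = mex{1,1} = 0
G(17) = mex{1,1} = 0
G(18) = mex{2,1} = 0
G(19) = mex{0,2} = 1
G(20) = mex{0,0} = 1
Stack A: G(20) = 1.
Stack B: G(18) = 0.
Combined Grundy value = 1 ⊕ 0 = 1.

1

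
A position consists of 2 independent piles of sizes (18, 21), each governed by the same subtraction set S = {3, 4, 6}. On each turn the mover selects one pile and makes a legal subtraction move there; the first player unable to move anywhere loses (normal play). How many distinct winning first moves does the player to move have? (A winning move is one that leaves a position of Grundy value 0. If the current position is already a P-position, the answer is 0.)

3

All piles use S = {3, 4, 6}:
n :  0  1  2  3  4  5  6  7  8  9 10 11 12 13 14 15 16 17 18 19 20 21
G :  0  0  0  1  1  1  2  2  2  0  0  0  1  1  1  2  2  2  0  0  0  1
Pile A: G(18) = 0.
Pile B: G(21) = 1.
Combined Grundy value = 0 ⊕ 1 = 1.
A winning move leaves total XOR = 0, i.e. changes one component's Grundy value g to g ⊕ X where X is the current total.
Pile A: need g' = 0⊕1 = 1. Options: 18−3→G=2, 18−4→G=1, 18−6→G=1. Hits: 2.
Pile B: need g' = 1⊕1 = 0. Options: 21−3→G=0, 21−4→G=2, 21−6→G=2. Hits: 1.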